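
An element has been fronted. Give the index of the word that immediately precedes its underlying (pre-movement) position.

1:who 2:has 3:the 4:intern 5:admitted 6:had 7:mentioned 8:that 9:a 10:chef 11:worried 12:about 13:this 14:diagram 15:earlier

5

The displaced element is "who" (word 1).
It is linked across 1 clause boundary (Ø).
It functions as the subject of "mentioned", so the gap sits immediately after word 5 ("admitted").
Base order: The intern has admitted who had mentioned that a chef worried about this diagram earlier.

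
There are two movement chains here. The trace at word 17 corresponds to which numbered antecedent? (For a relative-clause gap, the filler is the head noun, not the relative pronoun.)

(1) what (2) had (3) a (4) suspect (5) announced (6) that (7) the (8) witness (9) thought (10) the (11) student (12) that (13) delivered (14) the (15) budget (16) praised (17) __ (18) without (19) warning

1

The marked gap is the direct object of "praised".
Its filler is the fronted wh-phrase "what", at word 1.
(The other dependency links word 11 to a gap after word 12.)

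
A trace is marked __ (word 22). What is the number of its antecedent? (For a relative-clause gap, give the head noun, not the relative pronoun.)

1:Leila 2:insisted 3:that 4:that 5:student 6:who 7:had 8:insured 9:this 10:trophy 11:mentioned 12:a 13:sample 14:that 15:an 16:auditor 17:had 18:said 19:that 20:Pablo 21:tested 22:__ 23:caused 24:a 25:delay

The gap at 22 is the object of "tested", inside a relative clause.
The relative pronoun is "that" (word 14); it is bound by the head noun immediately before it.
Its filler is the head noun "sample", at word 13.

13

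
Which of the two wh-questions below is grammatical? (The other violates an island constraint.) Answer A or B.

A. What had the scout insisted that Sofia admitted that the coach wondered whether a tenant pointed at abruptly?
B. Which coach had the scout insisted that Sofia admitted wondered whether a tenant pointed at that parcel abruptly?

In A, the wh-phrase is extracted from inside a wh-island (introduced by "whether"), which blocks movement.
In B, the extraction path crosses only that-complement boundaries, which are transparent.
So B is grammatical.

B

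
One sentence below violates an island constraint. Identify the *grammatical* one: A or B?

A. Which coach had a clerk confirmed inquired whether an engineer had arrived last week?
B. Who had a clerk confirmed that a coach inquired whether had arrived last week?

A

In B, the wh-phrase is extracted from inside a wh-island (introduced by "whether"), which blocks movement.
In A, the extraction path crosses only that-complement boundaries, which are transparent.
So A is grammatical.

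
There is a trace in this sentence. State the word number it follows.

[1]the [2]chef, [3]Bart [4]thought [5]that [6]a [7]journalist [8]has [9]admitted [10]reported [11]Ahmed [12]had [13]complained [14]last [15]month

The displaced element is "the chef" (word 2).
It is linked across 2 clause boundaries (that → Ø).
It functions as the subject of "reported", so the gap sits immediately after word 9 ("admitted").
Base order: Bart thought that a journalist has admitted that the chef reported Ahmed had complained last month.

9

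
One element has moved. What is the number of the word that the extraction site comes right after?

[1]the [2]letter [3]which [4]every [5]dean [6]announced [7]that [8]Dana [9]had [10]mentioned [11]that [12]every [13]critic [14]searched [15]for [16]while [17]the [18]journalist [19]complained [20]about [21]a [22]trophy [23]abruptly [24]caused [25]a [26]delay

15

The displaced element is "the letter" (word 2).
It is linked across 2 clause boundaries (that → that).
It functions as the object of the preposition "for" of "searched", so the gap sits immediately after word 15 ("for").
Base order: Every dean announced that Dana had mentioned that every critic searched for the letter while the journalist complained about a trophy abruptly.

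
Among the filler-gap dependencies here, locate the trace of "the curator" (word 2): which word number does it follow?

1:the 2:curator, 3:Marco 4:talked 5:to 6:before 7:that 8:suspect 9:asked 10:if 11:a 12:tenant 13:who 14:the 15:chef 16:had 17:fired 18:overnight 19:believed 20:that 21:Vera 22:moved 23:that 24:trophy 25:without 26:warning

5

The displaced element is "the curator" (word 2).
It functions as the object of the preposition "to" of "talked", so the gap sits immediately after word 5 ("to").
Base order: Marco talked to the curator before that suspect asked if a tenant who the chef had fired overnight believed that Vera moved that trophy without warning.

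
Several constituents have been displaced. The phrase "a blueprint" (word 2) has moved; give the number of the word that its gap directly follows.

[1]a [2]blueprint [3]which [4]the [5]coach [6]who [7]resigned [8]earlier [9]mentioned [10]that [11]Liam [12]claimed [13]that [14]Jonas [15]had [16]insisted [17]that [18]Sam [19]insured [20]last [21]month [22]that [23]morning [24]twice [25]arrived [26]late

19

The displaced element is "a blueprint" (word 2).
It is linked across 3 clause boundaries (that → that → that).
It functions as the direct object of "insured", so the gap sits immediately after word 19 ("insured").
Base order: The coach who resigned earlier mentioned that Liam claimed that Jonas had insisted that Sam insured a blueprint last month that morning twice.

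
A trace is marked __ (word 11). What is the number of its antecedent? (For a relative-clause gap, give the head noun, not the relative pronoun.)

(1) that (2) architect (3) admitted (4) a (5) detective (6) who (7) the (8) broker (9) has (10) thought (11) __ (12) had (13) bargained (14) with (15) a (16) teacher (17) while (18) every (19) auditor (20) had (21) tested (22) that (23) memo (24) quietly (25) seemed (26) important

5

The gap at 11 is the subject of "bargained", inside a relative clause.
The relative pronoun is "who" (word 6); it is bound by the head noun immediately before it.
Its filler is the head noun "detective", at word 5.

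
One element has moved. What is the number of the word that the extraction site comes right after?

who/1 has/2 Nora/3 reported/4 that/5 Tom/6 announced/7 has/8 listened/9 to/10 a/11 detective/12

The displaced element is "who" (word 1).
It is linked across 2 clause boundaries (that → Ø).
It functions as the subject of "listened", so the gap sits immediately after word 7 ("announced").
Base order: Nora has reported that Tom announced that who has listened to a detective.

7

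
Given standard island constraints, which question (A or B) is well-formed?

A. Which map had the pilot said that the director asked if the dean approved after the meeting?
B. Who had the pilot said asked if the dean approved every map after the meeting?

B

In A, the wh-phrase is extracted from inside a wh-island (introduced by "if"), which blocks movement.
In B, the extraction path crosses only that-complement boundaries, which are transparent.
So B is grammatical.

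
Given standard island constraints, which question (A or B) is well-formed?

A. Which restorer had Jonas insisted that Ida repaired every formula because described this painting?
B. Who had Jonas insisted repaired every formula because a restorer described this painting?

In A, the wh-phrase is extracted from inside an adjunct island (introduced by "because"), which blocks movement.
In B, the extraction path crosses only that-complement boundaries, which are transparent.
So B is grammatical.

B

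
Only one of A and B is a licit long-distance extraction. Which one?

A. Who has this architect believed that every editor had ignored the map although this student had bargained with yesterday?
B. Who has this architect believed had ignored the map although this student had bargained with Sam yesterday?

In A, the wh-phrase is extracted from inside an adjunct island (introduced by "although"), which blocks movement.
In B, the extraction path crosses only that-complement boundaries, which are transparent.
So B is grammatical.

B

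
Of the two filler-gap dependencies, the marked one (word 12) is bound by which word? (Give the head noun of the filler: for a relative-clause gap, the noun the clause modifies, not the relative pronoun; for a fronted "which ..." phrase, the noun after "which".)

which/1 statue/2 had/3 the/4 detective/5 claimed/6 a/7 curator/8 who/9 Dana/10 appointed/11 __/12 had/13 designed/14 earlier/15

8

The marked gap is inside the relative clause, the direct object of "appointed".
Its filler is the head noun "curator" (via "who"), at word 8.
(The other dependency links word 2 to a gap after word 14.)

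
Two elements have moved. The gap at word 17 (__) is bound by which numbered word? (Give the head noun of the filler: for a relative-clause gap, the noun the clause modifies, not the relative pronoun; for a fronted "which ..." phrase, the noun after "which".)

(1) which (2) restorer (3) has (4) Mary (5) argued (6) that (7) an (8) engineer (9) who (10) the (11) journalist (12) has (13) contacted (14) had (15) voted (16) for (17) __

The marked gap is the object of the preposition "for" of "voted".
Its filler is the fronted wh-phrase "which restorer", at word 2.
(The other dependency links word 8 to a gap after word 13.)

2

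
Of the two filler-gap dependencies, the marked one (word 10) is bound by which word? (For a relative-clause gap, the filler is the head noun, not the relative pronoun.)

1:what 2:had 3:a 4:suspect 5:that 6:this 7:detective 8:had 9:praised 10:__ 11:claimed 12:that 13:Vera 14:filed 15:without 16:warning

4

The marked gap is inside the relative clause, the direct object of "praised".
Its filler is the head noun "suspect" (via "that"), at word 4.
(The other dependency links word 1 to a gap after word 14.)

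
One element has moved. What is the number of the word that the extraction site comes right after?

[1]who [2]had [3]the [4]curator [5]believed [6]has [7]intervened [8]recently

The displaced element is "who" (word 1).
It is linked across 1 clause boundary (Ø).
It functions as the subject of "intervened", so the gap sits immediately after word 5 ("believed").
Base order: The curator had believed that who has intervened recently.

5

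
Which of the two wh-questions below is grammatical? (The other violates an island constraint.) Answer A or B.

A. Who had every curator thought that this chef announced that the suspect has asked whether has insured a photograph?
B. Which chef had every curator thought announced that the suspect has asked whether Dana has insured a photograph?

In A, the wh-phrase is extracted from inside a wh-island (introduced by "whether"), which blocks movement.
In B, the extraction path crosses only that-complement boundaries, which are transparent.
So B is grammatical.

B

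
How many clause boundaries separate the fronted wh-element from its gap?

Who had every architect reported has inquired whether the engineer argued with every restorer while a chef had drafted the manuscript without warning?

1

"who" is extracted from the subject of "inquired".
Boundaries crossed, outermost first: [Ø] — 1 in total.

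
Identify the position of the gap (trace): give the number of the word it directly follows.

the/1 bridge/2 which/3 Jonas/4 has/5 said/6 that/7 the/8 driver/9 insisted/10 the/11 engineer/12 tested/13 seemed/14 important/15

13

The displaced element is "the bridge" (word 2).
It is linked across 2 clause boundaries (that → Ø).
It functions as the direct object of "tested", so the gap sits immediately after word 13 ("tested").
Base order: Jonas has said that the driver insisted the engineer tested the bridge.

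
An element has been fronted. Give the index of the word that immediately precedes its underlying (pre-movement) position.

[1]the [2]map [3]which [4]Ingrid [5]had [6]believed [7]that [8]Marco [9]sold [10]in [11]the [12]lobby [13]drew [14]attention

The displaced element is "the map" (word 2).
It is linked across 1 clause boundary (that).
It functions as the direct object of "sold", so the gap sits immediately after word 9 ("sold").
Base order: Ingrid had believed that Marco sold the map in the lobby.

9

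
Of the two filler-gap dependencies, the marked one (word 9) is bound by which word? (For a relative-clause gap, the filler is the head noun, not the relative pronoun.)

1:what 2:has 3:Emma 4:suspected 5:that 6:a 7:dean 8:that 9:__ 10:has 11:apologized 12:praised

The marked gap is inside the relative clause, the subject of "apologized".
Its filler is the head noun "dean" (via "that"), at word 7.
(The other dependency links word 1 to a gap after word 12.)

7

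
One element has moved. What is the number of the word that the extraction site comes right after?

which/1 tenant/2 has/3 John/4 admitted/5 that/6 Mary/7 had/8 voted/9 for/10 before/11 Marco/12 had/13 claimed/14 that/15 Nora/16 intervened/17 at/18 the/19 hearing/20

10

The displaced element is "which tenant" (word 2).
It is linked across 1 clause boundary (that).
It functions as the object of the preposition "for" of "voted", so the gap sits immediately after word 10 ("for").
Base order: John has admitted that Mary had voted for which tenant before Marco had claimed that Nora intervened at the hearing.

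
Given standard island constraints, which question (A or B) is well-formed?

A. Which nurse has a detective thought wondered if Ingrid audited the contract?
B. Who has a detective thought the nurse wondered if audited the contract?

In B, the wh-phrase is extracted from inside a wh-island (introduced by "if"), which blocks movement.
In A, the extraction path crosses only that-complement boundaries, which are transparent.
So A is grammatical.

A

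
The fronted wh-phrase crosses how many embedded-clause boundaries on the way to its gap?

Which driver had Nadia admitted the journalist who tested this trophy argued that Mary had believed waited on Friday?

"which driver" is extracted from the subject of "waited".
Boundaries crossed, outermost first: [Ø], [that], [Ø] — 3 in total.

3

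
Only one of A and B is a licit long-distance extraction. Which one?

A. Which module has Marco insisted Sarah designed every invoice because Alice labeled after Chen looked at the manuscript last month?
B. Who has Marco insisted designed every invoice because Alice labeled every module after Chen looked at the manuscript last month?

B

In A, the wh-phrase is extracted from inside an adjunct island (introduced by "because"), which blocks movement.
In B, the extraction path crosses only that-complement boundaries, which are transparent.
So B is grammatical.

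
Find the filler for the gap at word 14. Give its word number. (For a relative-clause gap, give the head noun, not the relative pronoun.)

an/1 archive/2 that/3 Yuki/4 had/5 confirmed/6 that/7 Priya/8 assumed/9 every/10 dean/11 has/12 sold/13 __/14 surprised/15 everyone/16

The gap at 14 is the object of "sold", inside a relative clause.
The relative pronoun is "that" (word 3); it is bound by the head noun immediately before it.
Its filler is the head noun "archive", at word 2.

2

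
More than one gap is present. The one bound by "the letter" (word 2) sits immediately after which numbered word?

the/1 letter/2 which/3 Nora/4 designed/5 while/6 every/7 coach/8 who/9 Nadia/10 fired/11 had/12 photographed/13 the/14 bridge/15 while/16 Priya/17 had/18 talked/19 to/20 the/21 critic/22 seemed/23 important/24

The displaced element is "the letter" (word 2).
It functions as the direct object of "designed", so the gap sits immediately after word 5 ("designed").
Base order: Nora designed the letter while every coach who Nadia fired had photographed the bridge while Priya had talked to the critic.

5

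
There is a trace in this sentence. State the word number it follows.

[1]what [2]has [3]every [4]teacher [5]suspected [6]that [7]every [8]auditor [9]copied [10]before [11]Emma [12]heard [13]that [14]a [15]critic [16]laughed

9

The displaced element is "what" (word 1).
It is linked across 1 clause boundary (that).
It functions as the direct object of "copied", so the gap sits immediately after word 9 ("copied").
Base order: Every teacher has suspected that every auditor copied what before Emma heard that a critic laughed.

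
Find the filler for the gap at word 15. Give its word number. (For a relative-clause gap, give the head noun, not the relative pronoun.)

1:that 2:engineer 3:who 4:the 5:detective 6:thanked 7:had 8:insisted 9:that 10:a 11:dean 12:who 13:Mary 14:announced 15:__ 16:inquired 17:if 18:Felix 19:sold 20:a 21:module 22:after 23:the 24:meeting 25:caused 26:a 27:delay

The gap at 15 is the subject of "inquired", inside a relative clause.
The relative pronoun is "who" (word 12); it is bound by the head noun immediately before it.
Its filler is the head noun "dean", at word 11.

11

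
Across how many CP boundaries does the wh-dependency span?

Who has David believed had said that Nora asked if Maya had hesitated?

1

"who" is extracted from the subject of "said".
Boundaries crossed, outermost first: [Ø] — 1 in total.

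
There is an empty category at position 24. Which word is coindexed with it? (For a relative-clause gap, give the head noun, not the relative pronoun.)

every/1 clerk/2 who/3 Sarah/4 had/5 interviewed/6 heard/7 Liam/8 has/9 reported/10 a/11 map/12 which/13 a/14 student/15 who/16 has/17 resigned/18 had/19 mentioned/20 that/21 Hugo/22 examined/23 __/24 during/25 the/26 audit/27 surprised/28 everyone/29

The gap at 24 is the object of "examined", inside a relative clause.
The relative pronoun is "which" (word 13); it is bound by the head noun immediately before it.
Its filler is the head noun "map", at word 12.

12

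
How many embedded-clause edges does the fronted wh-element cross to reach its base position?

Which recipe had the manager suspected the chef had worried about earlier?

"which recipe" is extracted from the PP object of "worried".
Boundaries crossed, outermost first: [Ø] — 1 in total.

1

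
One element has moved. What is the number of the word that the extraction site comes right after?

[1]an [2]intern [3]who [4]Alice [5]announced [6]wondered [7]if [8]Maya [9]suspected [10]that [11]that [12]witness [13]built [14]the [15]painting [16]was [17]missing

The displaced element is "an intern" (word 2).
It is linked across 1 clause boundary (Ø).
It functions as the subject of "wondered", so the gap sits immediately after word 5 ("announced").
Base order: Alice announced that an intern wondered if Maya suspected that that witness built the painting.

5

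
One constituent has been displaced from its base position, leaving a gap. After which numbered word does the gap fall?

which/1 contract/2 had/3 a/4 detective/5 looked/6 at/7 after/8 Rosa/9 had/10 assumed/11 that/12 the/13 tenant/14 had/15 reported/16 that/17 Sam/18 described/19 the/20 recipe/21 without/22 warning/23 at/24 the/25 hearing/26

7

The displaced element is "which contract" (word 2).
It functions as the object of the preposition "at" of "looked", so the gap sits immediately after word 7 ("at").
Base order: A detective had looked at which contract after Rosa had assumed that the tenant had reported that Sam described the recipe without warning at the hearing.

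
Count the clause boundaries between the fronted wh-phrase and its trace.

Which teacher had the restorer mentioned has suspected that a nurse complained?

1

"which teacher" is extracted from the subject of "suspected".
Boundaries crossed, outermost first: [Ø] — 1 in total.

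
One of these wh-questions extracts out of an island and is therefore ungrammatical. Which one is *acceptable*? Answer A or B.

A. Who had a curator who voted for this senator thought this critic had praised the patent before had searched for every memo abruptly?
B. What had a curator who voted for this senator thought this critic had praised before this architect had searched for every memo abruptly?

B

In A, the wh-phrase is extracted from inside an adjunct island (introduced by "before"), which blocks movement.
In B, the extraction path crosses only that-complement boundaries, which are transparent.
So B is grammatical.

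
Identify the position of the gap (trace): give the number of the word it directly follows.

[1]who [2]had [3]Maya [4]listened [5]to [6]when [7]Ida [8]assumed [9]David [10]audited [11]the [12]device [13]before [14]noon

The displaced element is "who" (word 1).
It functions as the object of the preposition "to" of "listened", so the gap sits immediately after word 5 ("to").
Base order: Maya had listened to who when Ida assumed David audited the device before noon.

5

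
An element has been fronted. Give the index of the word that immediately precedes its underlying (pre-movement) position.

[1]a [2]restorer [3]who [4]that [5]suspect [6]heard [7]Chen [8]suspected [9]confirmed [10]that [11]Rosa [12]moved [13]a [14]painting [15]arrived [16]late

The displaced element is "a restorer" (word 2).
It is linked across 2 clause boundaries (Ø → Ø).
It functions as the subject of "confirmed", so the gap sits immediately after word 8 ("suspected").
Base order: That suspect heard Chen suspected that a restorer confirmed that Rosa moved a painting.

8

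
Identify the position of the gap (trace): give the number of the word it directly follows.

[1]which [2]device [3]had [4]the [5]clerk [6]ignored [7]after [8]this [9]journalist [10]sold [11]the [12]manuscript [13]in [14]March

The displaced element is "which device" (word 2).
It functions as the direct object of "ignored", so the gap sits immediately after word 6 ("ignored").
Base order: The clerk had ignored which device after this journalist sold the manuscript in March.

6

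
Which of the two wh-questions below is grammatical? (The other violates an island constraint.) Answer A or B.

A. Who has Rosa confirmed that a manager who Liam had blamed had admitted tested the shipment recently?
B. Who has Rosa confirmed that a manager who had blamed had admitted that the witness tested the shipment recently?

A

In B, the wh-phrase is extracted from inside a complex-NP island (relative clause) (introduced by "who"), which blocks movement.
In A, the extraction path crosses only that-complement boundaries, which are transparent.
So A is grammatical.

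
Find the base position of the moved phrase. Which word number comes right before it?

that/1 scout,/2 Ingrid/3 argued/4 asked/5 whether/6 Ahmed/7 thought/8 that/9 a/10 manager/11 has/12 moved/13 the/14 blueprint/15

4

The displaced element is "that scout" (word 2).
It is linked across 1 clause boundary (Ø).
It functions as the subject of "asked", so the gap sits immediately after word 4 ("argued").
Base order: Ingrid argued that that scout asked whether Ahmed thought that a manager has moved the blueprint.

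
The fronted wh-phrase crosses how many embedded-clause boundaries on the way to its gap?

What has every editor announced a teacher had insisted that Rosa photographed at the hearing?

2

"what" is extracted from the object of "photographed".
Boundaries crossed, outermost first: [Ø], [that] — 2 in total.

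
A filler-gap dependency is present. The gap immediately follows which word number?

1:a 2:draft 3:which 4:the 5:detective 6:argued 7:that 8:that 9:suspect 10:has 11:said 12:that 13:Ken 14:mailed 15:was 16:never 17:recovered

The displaced element is "a draft" (word 2).
It is linked across 2 clause boundaries (that → that).
It functions as the direct object of "mailed", so the gap sits immediately after word 14 ("mailed").
Base order: The detective argued that that suspect has said that Ken mailed a draft.

14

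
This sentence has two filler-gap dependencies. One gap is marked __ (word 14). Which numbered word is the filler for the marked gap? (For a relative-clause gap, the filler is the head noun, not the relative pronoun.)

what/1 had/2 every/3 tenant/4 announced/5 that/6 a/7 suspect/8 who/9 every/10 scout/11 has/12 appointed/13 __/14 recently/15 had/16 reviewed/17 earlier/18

8

The marked gap is inside the relative clause, the direct object of "appointed".
Its filler is the head noun "suspect" (via "who"), at word 8.
(The other dependency links word 1 to a gap after word 17.)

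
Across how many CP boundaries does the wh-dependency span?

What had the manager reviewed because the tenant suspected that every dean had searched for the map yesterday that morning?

0

"what" originates inside the matrix clause — no clause boundary is crossed.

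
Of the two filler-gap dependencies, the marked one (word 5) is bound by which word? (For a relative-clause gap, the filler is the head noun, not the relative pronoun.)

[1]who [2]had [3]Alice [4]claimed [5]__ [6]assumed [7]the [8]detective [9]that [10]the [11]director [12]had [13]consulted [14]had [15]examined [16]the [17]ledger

The marked gap is the subject of "assumed".
Its filler is the fronted wh-phrase "who", at word 1.
(The other dependency links word 8 to a gap after word 13.)

1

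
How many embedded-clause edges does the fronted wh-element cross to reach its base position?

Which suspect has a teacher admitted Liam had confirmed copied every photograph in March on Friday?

"which suspect" is extracted from the subject of "copied".
Boundaries crossed, outermost first: [Ø], [Ø] — 2 in total.

2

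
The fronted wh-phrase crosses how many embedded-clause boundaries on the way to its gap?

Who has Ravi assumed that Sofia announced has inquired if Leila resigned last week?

"who" is extracted from the subject of "inquired".
Boundaries crossed, outermost first: [that], [Ø] — 2 in total.

2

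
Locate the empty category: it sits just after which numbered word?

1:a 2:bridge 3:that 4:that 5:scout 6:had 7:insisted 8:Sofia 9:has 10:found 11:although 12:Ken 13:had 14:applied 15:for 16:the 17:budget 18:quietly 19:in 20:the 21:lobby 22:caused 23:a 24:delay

10

The displaced element is "a bridge" (word 2).
It is linked across 1 clause boundary (Ø).
It functions as the direct object of "found", so the gap sits immediately after word 10 ("found").
Base order: That scout had insisted Sofia has found a bridge although Ken had applied for the budget quietly in the lobby.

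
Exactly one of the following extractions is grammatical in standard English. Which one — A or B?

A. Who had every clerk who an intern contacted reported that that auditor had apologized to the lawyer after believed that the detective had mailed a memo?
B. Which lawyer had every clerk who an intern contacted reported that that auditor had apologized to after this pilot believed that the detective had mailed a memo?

In A, the wh-phrase is extracted from inside an adjunct island (introduced by "after"), which blocks movement.
In B, the extraction path crosses only that-complement boundaries, which are transparent.
So B is grammatical.

B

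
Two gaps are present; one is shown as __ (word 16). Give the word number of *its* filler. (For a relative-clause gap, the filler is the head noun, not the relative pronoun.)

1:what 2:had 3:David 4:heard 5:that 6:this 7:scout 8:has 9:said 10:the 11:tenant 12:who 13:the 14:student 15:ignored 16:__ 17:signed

11

The marked gap is inside the relative clause, the direct object of "ignored".
Its filler is the head noun "tenant" (via "who"), at word 11.
(The other dependency links word 1 to a gap after word 17.)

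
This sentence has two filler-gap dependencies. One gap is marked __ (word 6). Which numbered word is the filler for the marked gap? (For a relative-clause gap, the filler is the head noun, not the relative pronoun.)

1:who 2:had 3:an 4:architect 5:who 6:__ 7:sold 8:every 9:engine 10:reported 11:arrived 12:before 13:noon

4

The marked gap is inside the relative clause, the subject of "sold".
Its filler is the head noun "architect" (via "who"), at word 4.
(The other dependency links word 1 to a gap after word 10.)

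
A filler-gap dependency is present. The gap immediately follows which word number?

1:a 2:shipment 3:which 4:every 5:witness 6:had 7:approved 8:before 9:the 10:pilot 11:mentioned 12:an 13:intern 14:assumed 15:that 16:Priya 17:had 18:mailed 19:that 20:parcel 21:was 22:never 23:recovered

The displaced element is "a shipment" (word 2).
It functions as the direct object of "approved", so the gap sits immediately after word 7 ("approved").
Base order: Every witness had approved a shipment before the pilot mentioned an intern assumed that Priya had mailed that parcel.

7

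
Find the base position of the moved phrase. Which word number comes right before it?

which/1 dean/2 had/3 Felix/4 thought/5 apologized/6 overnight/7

The displaced element is "which dean" (word 2).
It is linked across 1 clause boundary (Ø).
It functions as the subject of "apologized", so the gap sits immediately after word 5 ("thought").
Base order: Felix had thought which dean apologized overnight.

5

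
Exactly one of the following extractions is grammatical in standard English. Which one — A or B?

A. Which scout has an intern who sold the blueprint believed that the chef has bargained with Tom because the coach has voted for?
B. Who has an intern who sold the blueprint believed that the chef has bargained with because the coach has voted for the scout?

B

In A, the wh-phrase is extracted from inside an adjunct island (introduced by "because"), which blocks movement.
In B, the extraction path crosses only that-complement boundaries, which are transparent.
So B is grammatical.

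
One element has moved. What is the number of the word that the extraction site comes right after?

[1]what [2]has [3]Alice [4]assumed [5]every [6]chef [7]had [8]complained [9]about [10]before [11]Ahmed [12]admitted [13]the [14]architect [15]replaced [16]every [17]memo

9

The displaced element is "what" (word 1).
It is linked across 1 clause boundary (Ø).
It functions as the object of the preposition "about" of "complained", so the gap sits immediately after word 9 ("about").
Base order: Alice has assumed every chef had complained about what before Ahmed admitted the architect replaced every memo.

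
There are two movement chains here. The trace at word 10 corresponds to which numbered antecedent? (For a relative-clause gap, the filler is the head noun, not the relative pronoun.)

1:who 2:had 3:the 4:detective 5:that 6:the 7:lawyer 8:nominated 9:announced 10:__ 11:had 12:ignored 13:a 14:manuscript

The marked gap is the subject of "ignored".
Its filler is the fronted wh-phrase "who", at word 1.
(The other dependency links word 4 to a gap after word 8.)

1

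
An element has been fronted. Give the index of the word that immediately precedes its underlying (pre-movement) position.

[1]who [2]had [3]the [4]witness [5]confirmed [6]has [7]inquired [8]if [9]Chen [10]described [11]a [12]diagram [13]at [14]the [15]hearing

The displaced element is "who" (word 1).
It is linked across 1 clause boundary (Ø).
It functions as the subject of "inquired", so the gap sits immediately after word 5 ("confirmed").
Base order: The witness had confirmed that who has inquired if Chen described a diagram at the hearing.

5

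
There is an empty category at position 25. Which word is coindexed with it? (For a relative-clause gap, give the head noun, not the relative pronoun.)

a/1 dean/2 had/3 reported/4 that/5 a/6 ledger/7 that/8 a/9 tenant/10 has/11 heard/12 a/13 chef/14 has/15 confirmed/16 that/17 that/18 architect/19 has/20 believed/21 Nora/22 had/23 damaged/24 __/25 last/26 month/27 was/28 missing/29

The gap at 25 is the object of "damaged", inside a relative clause.
The relative pronoun is "that" (word 8); it is bound by the head noun immediately before it.
Its filler is the head noun "ledger", at word 7.

7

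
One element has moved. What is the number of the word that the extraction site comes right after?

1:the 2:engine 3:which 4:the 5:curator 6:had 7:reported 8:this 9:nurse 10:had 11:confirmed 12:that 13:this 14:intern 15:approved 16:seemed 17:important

The displaced element is "the engine" (word 2).
It is linked across 2 clause boundaries (Ø → that).
It functions as the direct object of "approved", so the gap sits immediately after word 15 ("approved").
Base order: The curator had reported this nurse had confirmed that this intern approved the engine.

15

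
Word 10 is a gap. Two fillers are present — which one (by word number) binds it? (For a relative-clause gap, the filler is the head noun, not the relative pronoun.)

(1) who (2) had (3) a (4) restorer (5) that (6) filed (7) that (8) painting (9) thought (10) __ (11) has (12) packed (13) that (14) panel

1

The marked gap is the subject of "packed".
Its filler is the fronted wh-phrase "who", at word 1.
(The other dependency links word 4 to a gap after word 5.)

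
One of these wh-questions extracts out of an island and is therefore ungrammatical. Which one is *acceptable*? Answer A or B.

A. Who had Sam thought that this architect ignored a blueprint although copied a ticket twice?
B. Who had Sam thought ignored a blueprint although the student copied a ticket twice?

In A, the wh-phrase is extracted from inside an adjunct island (introduced by "although"), which blocks movement.
In B, the extraction path crosses only that-complement boundaries, which are transparent.
So B is grammatical.

B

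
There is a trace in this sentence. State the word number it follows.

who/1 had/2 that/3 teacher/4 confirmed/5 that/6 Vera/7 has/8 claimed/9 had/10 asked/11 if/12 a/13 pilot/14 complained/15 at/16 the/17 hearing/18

The displaced element is "who" (word 1).
It is linked across 2 clause boundaries (that → Ø).
It functions as the subject of "asked", so the gap sits immediately after word 9 ("claimed").
Base order: That teacher had confirmed that Vera has claimed who had asked if a pilot complained at the hearing.

9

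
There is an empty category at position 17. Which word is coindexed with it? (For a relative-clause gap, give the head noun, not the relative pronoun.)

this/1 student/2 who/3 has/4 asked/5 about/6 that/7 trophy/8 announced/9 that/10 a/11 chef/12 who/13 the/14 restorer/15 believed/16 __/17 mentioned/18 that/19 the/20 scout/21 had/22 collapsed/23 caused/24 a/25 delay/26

The gap at 17 is the subject of "mentioned", inside a relative clause.
The relative pronoun is "who" (word 13); it is bound by the head noun immediately before it.
Its filler is the head noun "chef", at word 12.

12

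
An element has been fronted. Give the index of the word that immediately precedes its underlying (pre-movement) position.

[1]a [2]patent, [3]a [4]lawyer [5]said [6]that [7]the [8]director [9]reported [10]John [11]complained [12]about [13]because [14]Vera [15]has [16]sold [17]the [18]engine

The displaced element is "a patent" (word 2).
It is linked across 2 clause boundaries (that → Ø).
It functions as the object of the preposition "about" of "complained", so the gap sits immediately after word 12 ("about").
Base order: A lawyer said that the director reported John complained about a patent because Vera has sold the engine.

12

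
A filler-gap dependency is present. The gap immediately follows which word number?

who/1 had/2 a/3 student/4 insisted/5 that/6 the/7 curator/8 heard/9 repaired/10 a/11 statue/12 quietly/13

9

The displaced element is "who" (word 1).
It is linked across 2 clause boundaries (that → Ø).
It functions as the subject of "repaired", so the gap sits immediately after word 9 ("heard").
Base order: A student had insisted that the curator heard that who repaired a statue quietly.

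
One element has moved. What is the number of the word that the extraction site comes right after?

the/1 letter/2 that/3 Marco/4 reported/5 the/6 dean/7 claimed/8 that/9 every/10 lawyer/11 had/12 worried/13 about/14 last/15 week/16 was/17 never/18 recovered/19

14

The displaced element is "the letter" (word 2).
It is linked across 2 clause boundaries (Ø → that).
It functions as the object of the preposition "about" of "worried", so the gap sits immediately after word 14 ("about").
Base order: Marco reported the dean claimed that every lawyer had worried about the letter last week.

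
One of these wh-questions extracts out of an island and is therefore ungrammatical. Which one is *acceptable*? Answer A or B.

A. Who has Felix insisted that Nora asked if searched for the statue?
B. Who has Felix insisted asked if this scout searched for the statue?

In A, the wh-phrase is extracted from inside a wh-island (introduced by "if"), which blocks movement.
In B, the extraction path crosses only that-complement boundaries, which are transparent.
So B is grammatical.

B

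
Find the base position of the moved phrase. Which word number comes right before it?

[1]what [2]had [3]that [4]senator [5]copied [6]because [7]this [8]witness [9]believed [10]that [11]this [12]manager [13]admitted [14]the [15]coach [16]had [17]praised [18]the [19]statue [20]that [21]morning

5

The displaced element is "what" (word 1).
It functions as the direct object of "copied", so the gap sits immediately after word 5 ("copied").
Base order: That senator had copied what because this witness believed that this manager admitted the coach had praised the statue that morning.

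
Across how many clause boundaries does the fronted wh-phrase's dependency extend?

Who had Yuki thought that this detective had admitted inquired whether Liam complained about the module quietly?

2

"who" is extracted from the subject of "inquired".
Boundaries crossed, outermost first: [that], [Ø] — 2 in total.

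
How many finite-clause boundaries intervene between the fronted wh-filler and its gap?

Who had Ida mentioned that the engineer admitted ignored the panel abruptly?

2

"who" is extracted from the subject of "ignored".
Boundaries crossed, outermost first: [that], [Ø] — 2 in total.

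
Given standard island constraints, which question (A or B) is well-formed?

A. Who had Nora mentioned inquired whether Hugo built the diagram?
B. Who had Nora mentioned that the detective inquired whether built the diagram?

A

In B, the wh-phrase is extracted from inside a wh-island (introduced by "whether"), which blocks movement.
In A, the extraction path crosses only that-complement boundaries, which are transparent.
So A is grammatical.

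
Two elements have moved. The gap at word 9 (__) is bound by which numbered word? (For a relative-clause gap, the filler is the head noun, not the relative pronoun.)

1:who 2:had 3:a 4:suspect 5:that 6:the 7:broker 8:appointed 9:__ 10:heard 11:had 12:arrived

4

The marked gap is inside the relative clause, the direct object of "appointed".
Its filler is the head noun "suspect" (via "that"), at word 4.
(The other dependency links word 1 to a gap after word 10.)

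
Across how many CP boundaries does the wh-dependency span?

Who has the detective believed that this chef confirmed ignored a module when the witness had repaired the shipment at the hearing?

2

"who" is extracted from the subject of "ignored".
Boundaries crossed, outermost first: [that], [Ø] — 2 in total.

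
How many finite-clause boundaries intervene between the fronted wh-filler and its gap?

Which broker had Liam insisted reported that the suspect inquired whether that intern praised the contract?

"which broker" is extracted from the subject of "reported".
Boundaries crossed, outermost first: [Ø] — 1 in total.

1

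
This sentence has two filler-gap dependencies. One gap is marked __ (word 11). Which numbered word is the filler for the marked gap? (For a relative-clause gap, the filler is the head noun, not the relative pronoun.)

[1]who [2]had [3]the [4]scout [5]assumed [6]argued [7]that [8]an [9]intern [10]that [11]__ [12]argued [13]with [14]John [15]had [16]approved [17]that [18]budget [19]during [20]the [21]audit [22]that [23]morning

9

The marked gap is inside the relative clause, the subject of "argued".
Its filler is the head noun "intern" (via "that"), at word 9.
(The other dependency links word 1 to a gap after word 5.)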